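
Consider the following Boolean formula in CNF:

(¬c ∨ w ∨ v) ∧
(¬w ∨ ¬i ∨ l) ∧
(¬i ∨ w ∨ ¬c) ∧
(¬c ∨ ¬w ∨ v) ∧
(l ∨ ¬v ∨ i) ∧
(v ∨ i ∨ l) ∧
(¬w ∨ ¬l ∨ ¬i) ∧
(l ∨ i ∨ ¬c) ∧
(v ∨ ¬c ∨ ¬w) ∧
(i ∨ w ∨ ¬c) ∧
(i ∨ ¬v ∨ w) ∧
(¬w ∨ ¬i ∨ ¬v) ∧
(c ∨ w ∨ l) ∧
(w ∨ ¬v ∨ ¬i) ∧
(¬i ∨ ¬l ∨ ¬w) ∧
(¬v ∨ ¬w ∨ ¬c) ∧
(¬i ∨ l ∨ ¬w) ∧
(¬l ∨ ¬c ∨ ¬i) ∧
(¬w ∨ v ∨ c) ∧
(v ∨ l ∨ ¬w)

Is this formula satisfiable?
Yes

Yes, the formula is satisfiable.

One satisfying assignment is: v=False, w=False, i=False, c=False, l=True

Verification: With this assignment, all 20 clauses evaluate to true.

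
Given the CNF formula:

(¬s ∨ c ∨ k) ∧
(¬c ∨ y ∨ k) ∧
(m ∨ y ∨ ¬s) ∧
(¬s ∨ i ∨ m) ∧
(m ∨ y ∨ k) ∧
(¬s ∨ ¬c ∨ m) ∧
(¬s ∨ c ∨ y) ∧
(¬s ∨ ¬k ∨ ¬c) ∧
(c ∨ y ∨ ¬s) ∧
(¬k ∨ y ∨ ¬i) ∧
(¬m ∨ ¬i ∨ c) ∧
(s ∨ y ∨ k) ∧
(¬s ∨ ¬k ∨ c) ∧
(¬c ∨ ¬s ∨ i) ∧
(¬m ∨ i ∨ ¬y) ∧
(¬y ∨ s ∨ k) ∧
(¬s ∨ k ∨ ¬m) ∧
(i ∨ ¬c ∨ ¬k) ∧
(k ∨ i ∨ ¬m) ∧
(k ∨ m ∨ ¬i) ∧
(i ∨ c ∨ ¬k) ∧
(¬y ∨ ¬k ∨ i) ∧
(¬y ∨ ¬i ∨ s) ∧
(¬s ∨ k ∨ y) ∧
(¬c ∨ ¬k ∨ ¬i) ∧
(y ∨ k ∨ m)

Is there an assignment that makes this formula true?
No

No, the formula is not satisfiable.

No assignment of truth values to the variables can make all 26 clauses true simultaneously.

The formula is UNSAT (unsatisfiable).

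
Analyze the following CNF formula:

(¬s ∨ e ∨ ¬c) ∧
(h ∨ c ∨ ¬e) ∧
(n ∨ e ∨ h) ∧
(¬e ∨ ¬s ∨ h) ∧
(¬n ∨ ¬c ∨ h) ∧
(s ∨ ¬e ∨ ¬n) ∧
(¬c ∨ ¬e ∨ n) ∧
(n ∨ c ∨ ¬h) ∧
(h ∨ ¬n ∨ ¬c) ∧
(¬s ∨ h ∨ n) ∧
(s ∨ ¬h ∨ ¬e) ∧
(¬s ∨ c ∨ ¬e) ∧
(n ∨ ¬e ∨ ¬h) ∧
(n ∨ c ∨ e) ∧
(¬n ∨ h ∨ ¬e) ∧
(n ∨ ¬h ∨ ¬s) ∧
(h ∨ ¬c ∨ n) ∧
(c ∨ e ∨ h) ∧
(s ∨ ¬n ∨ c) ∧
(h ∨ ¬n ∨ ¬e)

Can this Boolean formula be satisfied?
Yes

Yes, the formula is satisfiable.

One satisfying assignment is: n=False, h=True, c=True, s=False, e=False

Verification: With this assignment, all 20 clauses evaluate to true.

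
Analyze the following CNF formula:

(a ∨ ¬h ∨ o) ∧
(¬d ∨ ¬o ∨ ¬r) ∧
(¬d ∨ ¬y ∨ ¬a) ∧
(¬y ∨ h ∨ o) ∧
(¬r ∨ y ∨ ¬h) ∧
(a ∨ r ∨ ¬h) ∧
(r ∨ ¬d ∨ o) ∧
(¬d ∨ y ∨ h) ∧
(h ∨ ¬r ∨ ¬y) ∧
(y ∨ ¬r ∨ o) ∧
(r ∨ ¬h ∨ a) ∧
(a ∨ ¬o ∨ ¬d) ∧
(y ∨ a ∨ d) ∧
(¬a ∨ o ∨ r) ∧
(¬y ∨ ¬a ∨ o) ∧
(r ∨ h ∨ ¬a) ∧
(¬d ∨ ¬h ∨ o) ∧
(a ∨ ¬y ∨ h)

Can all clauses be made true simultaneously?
Yes

Yes, the formula is satisfiable.

One satisfying assignment is: a=True, d=False, o=True, h=True, r=False, y=False

Verification: With this assignment, all 18 clauses evaluate to true.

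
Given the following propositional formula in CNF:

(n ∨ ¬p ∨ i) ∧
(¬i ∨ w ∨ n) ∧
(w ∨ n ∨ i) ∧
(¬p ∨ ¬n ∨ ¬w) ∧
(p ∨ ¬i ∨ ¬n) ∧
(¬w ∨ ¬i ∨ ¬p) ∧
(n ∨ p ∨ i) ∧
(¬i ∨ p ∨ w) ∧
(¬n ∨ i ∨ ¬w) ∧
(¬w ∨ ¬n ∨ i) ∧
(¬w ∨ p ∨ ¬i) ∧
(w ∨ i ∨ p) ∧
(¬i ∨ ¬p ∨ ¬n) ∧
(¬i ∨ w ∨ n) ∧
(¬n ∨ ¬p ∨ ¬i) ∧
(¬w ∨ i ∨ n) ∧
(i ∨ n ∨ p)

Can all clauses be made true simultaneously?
Yes

Yes, the formula is satisfiable.

One satisfying assignment is: w=False, n=True, p=True, i=False

Verification: With this assignment, all 17 clauses evaluate to true.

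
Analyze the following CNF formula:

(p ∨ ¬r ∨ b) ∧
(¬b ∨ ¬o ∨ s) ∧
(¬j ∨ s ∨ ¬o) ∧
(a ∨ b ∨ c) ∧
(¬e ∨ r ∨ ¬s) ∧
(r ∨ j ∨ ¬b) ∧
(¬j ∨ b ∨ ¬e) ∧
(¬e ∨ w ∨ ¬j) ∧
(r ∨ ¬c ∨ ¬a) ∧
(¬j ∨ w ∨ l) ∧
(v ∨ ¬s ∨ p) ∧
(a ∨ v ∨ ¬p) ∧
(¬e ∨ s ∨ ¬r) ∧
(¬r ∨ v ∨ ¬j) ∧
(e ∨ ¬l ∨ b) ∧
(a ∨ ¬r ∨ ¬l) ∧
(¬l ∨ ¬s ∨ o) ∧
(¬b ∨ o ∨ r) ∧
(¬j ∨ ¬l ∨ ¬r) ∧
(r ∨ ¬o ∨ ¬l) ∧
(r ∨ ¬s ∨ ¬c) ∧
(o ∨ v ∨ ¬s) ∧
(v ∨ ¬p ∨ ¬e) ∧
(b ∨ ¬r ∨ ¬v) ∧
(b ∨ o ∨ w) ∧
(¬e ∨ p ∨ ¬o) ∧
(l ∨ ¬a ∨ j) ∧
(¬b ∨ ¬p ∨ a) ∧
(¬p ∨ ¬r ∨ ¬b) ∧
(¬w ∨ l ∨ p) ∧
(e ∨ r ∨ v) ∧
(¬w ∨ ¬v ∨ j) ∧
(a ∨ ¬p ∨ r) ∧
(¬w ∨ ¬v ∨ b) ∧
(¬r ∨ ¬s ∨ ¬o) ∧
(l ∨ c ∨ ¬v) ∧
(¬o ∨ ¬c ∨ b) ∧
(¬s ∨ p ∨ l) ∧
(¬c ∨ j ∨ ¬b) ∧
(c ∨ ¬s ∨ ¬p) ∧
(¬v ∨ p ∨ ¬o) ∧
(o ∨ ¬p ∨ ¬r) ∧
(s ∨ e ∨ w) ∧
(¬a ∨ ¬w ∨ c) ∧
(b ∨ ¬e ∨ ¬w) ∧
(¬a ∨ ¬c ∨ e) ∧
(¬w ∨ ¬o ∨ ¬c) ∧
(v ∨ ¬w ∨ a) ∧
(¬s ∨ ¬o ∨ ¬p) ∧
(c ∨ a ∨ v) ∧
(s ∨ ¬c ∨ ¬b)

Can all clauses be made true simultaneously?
No

No, the formula is not satisfiable.

No assignment of truth values to the variables can make all 51 clauses true simultaneously.

The formula is UNSAT (unsatisfiable).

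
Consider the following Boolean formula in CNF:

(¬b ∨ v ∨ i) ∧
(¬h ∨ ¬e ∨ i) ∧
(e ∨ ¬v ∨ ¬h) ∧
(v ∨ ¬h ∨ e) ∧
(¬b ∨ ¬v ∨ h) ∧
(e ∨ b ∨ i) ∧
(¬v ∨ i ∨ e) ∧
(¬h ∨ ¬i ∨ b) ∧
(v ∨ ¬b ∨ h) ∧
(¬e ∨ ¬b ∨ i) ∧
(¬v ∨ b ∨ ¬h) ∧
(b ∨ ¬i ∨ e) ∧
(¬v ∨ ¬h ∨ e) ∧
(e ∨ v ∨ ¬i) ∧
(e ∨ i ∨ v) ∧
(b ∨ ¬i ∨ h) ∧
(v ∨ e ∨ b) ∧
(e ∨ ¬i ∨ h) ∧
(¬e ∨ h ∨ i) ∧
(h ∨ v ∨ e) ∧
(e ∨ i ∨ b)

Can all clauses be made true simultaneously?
Yes

Yes, the formula is satisfiable.

One satisfying assignment is: h=True, e=True, v=False, b=True, i=True

Verification: With this assignment, all 21 clauses evaluate to true.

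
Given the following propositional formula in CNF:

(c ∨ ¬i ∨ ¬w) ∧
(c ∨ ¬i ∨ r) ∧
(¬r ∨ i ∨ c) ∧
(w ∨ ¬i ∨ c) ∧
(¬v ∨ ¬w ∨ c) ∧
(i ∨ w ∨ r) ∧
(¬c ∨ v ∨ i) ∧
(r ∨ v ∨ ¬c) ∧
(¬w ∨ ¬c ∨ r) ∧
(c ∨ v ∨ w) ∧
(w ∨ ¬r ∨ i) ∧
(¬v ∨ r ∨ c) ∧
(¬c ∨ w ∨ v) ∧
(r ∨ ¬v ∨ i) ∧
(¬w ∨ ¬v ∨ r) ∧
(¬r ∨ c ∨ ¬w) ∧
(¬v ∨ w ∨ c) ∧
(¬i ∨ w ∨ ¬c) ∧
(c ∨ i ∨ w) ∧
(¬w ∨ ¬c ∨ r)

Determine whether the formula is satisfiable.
Yes

Yes, the formula is satisfiable.

One satisfying assignment is: c=True, r=True, i=True, w=True, v=False

Verification: With this assignment, all 20 clauses evaluate to true.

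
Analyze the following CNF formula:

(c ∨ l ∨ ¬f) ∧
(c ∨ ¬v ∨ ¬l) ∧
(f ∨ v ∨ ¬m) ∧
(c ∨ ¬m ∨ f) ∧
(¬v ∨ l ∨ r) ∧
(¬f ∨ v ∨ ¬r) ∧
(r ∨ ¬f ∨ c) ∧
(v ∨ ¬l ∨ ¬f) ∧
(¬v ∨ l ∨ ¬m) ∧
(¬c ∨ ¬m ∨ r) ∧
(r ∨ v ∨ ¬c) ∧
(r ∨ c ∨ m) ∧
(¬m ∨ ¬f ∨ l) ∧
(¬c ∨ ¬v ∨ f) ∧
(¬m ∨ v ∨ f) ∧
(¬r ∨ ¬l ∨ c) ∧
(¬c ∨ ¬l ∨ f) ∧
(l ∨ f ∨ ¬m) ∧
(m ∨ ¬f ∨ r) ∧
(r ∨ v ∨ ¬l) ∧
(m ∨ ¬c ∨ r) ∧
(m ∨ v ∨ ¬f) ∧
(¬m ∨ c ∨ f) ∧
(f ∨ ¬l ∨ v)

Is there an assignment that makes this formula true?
Yes

Yes, the formula is satisfiable.

One satisfying assignment is: l=False, c=False, f=False, m=False, r=True, v=False

Verification: With this assignment, all 24 clauses evaluate to true.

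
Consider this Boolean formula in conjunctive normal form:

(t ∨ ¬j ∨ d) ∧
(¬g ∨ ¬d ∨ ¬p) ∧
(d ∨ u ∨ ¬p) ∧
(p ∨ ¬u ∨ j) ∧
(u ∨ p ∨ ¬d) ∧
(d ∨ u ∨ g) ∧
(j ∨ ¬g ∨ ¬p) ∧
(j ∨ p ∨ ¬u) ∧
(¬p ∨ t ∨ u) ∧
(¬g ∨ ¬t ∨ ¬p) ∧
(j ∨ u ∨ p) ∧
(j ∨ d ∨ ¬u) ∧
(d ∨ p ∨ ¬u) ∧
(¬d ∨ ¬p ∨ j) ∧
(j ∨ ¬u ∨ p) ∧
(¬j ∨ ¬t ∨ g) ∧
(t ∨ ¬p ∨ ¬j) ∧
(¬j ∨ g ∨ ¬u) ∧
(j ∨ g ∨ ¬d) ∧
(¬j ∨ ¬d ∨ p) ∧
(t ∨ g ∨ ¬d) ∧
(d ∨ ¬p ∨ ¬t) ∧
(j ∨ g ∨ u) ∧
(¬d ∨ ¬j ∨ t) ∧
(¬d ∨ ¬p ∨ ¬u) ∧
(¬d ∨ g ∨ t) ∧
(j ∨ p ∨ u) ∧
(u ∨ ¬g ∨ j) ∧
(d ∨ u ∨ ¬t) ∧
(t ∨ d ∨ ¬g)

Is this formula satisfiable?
No

No, the formula is not satisfiable.

No assignment of truth values to the variables can make all 30 clauses true simultaneously.

The formula is UNSAT (unsatisfiable).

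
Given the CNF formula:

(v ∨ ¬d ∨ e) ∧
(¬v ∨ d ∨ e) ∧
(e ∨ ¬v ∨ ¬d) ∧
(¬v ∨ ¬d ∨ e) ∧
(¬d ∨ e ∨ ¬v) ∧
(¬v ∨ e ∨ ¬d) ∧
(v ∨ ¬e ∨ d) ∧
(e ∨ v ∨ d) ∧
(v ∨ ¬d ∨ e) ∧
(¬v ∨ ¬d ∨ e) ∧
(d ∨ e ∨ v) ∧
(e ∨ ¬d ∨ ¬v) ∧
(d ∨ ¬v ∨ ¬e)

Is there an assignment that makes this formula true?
Yes

Yes, the formula is satisfiable.

One satisfying assignment is: e=True, d=True, v=False

Verification: With this assignment, all 13 clauses evaluate to true.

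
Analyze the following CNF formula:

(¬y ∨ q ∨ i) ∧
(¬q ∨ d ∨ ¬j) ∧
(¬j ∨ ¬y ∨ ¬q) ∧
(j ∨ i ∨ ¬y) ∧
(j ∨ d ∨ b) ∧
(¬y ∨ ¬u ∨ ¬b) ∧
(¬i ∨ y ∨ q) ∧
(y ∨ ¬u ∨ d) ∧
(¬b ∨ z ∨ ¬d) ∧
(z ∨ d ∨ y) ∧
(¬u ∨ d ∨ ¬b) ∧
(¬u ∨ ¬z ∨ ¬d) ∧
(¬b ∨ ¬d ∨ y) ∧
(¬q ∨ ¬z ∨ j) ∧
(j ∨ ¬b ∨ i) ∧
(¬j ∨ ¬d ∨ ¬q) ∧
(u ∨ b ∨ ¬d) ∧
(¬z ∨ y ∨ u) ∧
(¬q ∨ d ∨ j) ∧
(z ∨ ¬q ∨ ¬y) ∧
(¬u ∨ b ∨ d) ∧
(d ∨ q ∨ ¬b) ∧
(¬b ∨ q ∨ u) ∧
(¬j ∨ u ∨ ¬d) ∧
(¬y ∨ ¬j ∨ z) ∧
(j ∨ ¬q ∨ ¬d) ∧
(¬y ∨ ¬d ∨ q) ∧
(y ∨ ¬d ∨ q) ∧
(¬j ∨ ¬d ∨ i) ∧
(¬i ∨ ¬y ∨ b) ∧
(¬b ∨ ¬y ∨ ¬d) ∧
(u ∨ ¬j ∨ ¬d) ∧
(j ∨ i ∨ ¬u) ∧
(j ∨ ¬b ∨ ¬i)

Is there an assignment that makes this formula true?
No

No, the formula is not satisfiable.

No assignment of truth values to the variables can make all 34 clauses true simultaneously.

The formula is UNSAT (unsatisfiable).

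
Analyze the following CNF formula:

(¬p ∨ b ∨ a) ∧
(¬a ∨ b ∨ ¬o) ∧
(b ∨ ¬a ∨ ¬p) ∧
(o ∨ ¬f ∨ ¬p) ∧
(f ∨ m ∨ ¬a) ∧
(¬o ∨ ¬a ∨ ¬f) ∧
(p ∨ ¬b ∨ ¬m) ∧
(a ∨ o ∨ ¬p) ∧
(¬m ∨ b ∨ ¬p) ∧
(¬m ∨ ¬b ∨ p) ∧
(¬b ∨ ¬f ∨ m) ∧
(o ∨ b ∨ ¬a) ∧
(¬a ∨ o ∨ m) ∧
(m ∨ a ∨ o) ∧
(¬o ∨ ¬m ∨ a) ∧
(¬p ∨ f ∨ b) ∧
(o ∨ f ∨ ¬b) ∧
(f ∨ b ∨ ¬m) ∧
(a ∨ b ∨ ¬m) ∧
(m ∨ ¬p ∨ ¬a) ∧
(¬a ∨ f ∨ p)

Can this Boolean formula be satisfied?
Yes

Yes, the formula is satisfiable.

One satisfying assignment is: b=False, p=False, a=False, o=True, f=False, m=False

Verification: With this assignment, all 21 clauses evaluate to true.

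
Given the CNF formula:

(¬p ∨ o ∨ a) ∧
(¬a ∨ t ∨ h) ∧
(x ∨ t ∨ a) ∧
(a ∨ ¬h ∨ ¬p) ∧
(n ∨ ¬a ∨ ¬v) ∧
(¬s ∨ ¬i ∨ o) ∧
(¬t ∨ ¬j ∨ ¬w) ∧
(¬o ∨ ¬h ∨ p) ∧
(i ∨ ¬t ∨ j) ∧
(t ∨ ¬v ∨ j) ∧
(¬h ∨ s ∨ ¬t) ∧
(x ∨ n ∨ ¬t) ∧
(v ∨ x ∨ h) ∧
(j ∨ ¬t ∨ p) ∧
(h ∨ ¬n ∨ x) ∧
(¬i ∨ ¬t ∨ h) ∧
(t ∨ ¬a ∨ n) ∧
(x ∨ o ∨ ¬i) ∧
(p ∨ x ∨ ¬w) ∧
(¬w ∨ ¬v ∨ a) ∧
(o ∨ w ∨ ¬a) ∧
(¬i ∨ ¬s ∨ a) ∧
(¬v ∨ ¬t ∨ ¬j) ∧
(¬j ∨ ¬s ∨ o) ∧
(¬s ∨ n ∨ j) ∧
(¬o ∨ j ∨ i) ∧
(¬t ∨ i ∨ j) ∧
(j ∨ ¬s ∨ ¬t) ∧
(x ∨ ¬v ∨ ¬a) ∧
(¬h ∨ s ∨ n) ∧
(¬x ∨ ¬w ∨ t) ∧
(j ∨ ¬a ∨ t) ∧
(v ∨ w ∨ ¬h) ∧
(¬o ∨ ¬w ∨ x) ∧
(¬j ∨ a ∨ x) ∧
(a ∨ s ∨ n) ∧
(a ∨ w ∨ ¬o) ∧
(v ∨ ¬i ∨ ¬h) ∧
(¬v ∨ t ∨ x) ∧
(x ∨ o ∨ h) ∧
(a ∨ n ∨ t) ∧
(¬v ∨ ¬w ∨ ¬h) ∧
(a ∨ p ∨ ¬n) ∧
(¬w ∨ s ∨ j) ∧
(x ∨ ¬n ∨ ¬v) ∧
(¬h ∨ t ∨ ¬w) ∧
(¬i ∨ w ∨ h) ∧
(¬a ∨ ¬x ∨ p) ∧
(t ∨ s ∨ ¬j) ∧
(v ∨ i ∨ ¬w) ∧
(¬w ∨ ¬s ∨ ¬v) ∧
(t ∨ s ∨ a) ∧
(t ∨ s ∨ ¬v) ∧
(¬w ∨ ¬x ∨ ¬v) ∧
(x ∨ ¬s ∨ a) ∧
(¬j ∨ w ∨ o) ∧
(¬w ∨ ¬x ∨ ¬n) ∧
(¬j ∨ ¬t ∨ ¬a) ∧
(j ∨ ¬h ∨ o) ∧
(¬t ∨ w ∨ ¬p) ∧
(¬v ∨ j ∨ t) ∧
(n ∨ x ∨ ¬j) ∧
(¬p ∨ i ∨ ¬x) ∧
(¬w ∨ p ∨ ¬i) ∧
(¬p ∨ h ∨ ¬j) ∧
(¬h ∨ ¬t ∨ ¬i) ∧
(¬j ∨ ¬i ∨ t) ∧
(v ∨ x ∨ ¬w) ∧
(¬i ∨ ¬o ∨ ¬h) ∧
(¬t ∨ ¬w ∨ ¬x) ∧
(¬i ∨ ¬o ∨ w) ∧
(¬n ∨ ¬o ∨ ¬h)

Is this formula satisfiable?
No

No, the formula is not satisfiable.

No assignment of truth values to the variables can make all 72 clauses true simultaneously.

The formula is UNSAT (unsatisfiable).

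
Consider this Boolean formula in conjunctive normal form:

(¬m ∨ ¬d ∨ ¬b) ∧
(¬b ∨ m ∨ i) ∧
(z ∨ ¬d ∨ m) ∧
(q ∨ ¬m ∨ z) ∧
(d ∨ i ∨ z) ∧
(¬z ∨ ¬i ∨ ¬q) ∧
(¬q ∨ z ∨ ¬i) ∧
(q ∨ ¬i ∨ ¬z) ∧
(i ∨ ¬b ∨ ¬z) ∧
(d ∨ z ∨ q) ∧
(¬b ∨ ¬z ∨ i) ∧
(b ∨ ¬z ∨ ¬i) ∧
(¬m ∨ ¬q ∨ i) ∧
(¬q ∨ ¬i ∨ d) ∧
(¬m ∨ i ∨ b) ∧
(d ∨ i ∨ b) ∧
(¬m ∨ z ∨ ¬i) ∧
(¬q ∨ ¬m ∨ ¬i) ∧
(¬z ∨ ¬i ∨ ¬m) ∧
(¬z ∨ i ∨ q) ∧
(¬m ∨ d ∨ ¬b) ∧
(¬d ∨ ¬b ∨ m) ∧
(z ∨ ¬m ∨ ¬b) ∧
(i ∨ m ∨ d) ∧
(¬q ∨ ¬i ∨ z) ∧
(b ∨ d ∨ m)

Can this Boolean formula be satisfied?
Yes

Yes, the formula is satisfiable.

One satisfying assignment is: d=True, i=False, b=False, m=False, z=True, q=True

Verification: With this assignment, all 26 clauses evaluate to true.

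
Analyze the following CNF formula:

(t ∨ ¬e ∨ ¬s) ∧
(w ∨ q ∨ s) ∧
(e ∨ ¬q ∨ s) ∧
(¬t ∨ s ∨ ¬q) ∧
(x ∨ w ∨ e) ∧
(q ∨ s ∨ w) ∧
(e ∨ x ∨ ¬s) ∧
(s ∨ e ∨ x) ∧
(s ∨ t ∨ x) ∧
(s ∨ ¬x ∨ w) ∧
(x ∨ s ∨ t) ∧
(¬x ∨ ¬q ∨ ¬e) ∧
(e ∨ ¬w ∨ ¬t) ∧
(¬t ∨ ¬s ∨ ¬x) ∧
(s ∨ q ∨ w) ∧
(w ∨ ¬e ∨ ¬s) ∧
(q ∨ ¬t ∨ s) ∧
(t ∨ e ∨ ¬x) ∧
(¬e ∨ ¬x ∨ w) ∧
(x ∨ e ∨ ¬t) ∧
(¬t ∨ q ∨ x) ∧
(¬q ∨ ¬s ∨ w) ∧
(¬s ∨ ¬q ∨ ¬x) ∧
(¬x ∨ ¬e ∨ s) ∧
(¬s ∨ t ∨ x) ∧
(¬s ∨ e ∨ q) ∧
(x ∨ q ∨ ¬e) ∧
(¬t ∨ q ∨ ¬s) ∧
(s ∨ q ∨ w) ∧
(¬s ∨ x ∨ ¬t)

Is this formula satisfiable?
No

No, the formula is not satisfiable.

No assignment of truth values to the variables can make all 30 clauses true simultaneously.

The formula is UNSAT (unsatisfiable).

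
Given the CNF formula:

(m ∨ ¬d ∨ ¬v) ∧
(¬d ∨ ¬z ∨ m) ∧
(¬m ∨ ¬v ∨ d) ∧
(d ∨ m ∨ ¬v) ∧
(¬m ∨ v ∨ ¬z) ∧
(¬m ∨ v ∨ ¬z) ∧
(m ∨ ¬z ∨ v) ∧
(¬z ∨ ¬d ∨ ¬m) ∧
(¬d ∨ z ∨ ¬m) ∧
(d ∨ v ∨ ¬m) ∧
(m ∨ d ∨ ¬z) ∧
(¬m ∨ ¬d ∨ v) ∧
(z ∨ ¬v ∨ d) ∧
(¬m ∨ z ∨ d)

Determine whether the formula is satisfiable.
Yes

Yes, the formula is satisfiable.

One satisfying assignment is: m=False, z=False, d=False, v=False

Verification: With this assignment, all 14 clauses evaluate to true.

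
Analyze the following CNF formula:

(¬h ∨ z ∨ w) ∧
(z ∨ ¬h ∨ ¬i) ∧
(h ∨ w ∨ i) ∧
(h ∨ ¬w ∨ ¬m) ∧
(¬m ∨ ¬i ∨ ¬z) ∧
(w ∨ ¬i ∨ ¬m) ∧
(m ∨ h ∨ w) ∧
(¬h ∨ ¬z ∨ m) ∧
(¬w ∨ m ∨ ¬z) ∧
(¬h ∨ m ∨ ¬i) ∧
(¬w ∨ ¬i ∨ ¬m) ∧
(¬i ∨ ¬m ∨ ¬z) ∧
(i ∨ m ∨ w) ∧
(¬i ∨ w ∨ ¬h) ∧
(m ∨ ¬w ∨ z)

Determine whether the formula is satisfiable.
Yes

Yes, the formula is satisfiable.

One satisfying assignment is: h=True, z=False, i=False, m=True, w=True

Verification: With this assignment, all 15 clauses evaluate to true.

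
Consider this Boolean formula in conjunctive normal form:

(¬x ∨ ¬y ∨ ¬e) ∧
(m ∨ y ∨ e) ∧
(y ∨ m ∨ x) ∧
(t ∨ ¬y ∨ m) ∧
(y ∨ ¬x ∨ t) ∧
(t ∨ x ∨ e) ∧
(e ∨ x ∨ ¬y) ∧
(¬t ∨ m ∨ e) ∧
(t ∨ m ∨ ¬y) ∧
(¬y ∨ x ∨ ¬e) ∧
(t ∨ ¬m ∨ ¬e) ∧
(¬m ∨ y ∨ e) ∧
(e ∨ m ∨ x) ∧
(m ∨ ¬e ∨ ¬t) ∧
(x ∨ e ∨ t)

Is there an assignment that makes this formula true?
Yes

Yes, the formula is satisfiable.

One satisfying assignment is: e=True, y=False, t=True, m=True, x=False

Verification: With this assignment, all 15 clauses evaluate to true.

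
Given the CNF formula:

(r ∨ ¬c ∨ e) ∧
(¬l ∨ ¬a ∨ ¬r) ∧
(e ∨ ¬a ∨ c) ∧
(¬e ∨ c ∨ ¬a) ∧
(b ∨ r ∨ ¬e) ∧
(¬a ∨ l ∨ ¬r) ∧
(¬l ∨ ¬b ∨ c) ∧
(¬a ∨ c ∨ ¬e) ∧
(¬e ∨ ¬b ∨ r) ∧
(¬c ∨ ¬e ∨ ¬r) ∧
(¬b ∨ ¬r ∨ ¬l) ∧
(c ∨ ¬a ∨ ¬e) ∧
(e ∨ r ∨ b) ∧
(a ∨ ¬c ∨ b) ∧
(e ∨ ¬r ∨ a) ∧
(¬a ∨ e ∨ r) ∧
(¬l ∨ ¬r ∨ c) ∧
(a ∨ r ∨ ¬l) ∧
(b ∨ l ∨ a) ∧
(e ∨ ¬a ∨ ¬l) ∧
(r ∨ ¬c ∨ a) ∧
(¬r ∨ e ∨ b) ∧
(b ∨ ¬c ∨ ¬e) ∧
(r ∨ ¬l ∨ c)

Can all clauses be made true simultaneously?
Yes

Yes, the formula is satisfiable.

One satisfying assignment is: e=False, r=False, c=False, l=False, b=True, a=False

Verification: With this assignment, all 24 clauses evaluate to true.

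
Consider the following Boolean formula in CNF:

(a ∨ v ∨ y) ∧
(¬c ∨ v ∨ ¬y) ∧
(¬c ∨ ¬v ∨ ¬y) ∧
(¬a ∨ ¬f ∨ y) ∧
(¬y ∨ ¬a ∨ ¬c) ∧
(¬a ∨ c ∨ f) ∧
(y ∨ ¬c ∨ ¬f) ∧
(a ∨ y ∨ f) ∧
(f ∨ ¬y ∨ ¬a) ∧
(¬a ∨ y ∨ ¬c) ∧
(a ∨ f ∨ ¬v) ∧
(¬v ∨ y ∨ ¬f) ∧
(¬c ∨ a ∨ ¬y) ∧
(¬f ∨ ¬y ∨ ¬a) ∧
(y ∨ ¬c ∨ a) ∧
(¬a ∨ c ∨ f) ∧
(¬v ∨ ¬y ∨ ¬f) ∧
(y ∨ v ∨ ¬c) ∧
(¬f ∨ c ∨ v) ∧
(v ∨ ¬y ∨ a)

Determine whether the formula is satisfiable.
No

No, the formula is not satisfiable.

No assignment of truth values to the variables can make all 20 clauses true simultaneously.

The formula is UNSAT (unsatisfiable).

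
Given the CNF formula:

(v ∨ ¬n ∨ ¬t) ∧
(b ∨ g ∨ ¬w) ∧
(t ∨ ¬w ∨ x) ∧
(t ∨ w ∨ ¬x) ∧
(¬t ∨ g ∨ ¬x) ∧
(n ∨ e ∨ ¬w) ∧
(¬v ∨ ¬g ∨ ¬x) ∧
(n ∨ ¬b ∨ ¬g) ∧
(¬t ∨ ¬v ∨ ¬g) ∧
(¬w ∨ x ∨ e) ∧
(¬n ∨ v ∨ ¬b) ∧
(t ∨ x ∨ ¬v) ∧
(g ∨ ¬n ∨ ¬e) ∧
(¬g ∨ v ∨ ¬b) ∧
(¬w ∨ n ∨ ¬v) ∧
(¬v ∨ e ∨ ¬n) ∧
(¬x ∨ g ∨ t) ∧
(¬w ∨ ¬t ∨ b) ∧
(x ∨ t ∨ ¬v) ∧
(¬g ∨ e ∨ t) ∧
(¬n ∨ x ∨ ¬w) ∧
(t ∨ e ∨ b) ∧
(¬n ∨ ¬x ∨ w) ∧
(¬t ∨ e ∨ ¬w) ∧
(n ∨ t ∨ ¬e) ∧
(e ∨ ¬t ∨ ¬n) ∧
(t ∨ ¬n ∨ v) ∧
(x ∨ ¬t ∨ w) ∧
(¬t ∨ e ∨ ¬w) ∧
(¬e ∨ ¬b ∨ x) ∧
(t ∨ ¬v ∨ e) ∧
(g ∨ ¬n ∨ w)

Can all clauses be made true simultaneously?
Yes

Yes, the formula is satisfiable.

One satisfying assignment is: v=False, w=False, x=False, n=False, t=False, g=False, e=False, b=True

Verification: With this assignment, all 32 clauses evaluate to true.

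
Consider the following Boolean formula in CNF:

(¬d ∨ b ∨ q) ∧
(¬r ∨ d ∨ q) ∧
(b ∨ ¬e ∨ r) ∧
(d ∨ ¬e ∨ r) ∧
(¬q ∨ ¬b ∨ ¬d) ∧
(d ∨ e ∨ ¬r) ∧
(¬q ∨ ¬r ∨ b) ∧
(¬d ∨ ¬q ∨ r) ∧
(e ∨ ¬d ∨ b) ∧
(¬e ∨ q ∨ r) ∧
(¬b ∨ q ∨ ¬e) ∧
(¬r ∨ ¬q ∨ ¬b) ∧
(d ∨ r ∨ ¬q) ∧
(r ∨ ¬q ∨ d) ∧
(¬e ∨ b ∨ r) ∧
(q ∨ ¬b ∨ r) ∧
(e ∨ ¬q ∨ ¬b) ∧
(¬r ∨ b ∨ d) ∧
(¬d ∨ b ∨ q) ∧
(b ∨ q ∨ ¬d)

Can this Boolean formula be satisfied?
Yes

Yes, the formula is satisfiable.

One satisfying assignment is: e=False, b=False, d=False, q=False, r=False

Verification: With this assignment, all 20 clauses evaluate to true.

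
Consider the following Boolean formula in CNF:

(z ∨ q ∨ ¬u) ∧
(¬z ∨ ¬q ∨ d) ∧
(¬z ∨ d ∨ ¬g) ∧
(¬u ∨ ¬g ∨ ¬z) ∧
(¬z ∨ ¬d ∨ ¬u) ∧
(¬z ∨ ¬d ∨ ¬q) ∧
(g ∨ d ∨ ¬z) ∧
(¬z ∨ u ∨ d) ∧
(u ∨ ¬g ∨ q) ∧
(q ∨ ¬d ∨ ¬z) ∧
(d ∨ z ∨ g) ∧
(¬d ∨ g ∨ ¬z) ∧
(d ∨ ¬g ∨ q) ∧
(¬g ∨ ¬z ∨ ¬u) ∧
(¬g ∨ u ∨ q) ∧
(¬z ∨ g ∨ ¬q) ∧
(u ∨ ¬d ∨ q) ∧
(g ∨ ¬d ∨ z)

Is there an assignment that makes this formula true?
Yes

Yes, the formula is satisfiable.

One satisfying assignment is: g=True, q=True, z=False, u=False, d=True

Verification: With this assignment, all 18 clauses evaluate to true.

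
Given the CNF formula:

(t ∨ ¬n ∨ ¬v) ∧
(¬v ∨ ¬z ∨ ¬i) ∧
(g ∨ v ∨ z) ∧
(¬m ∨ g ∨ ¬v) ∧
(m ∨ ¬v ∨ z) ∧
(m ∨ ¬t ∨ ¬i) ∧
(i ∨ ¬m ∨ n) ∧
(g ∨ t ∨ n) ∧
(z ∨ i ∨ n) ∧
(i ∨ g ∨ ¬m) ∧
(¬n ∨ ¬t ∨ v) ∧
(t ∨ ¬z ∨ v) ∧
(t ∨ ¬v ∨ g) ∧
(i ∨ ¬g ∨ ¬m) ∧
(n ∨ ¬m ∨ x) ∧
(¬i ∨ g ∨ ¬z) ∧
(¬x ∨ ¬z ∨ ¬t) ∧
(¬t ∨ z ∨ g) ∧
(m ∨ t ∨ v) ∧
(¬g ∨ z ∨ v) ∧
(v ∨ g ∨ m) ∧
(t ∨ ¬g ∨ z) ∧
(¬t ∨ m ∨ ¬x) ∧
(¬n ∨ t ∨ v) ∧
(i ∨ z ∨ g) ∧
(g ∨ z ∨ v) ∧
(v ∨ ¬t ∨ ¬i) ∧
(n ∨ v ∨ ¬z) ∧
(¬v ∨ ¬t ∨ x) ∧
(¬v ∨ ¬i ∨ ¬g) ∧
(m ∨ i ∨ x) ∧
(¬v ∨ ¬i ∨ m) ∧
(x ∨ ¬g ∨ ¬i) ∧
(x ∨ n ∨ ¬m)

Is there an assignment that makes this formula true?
Yes

Yes, the formula is satisfiable.

One satisfying assignment is: x=True, v=True, t=False, i=False, z=True, m=False, g=True, n=False

Verification: With this assignment, all 34 clauses evaluate to true.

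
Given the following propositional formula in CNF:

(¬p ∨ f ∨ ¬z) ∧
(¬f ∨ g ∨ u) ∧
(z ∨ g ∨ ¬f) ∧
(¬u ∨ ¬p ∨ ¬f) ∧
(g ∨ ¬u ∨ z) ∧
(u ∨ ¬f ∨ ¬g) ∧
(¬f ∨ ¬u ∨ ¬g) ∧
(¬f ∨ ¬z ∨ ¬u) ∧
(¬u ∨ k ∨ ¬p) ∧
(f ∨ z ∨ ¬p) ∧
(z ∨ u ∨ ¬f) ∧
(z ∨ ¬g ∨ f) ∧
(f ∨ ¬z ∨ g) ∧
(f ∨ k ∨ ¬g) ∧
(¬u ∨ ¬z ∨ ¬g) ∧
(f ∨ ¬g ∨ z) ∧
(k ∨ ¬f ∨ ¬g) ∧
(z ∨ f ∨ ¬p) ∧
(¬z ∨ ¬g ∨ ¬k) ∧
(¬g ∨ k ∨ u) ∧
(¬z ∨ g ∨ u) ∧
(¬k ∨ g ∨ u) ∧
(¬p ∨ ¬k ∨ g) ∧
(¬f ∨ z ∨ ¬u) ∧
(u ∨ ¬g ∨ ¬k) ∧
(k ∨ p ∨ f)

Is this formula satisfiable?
No

No, the formula is not satisfiable.

No assignment of truth values to the variables can make all 26 clauses true simultaneously.

The formula is UNSAT (unsatisfiable).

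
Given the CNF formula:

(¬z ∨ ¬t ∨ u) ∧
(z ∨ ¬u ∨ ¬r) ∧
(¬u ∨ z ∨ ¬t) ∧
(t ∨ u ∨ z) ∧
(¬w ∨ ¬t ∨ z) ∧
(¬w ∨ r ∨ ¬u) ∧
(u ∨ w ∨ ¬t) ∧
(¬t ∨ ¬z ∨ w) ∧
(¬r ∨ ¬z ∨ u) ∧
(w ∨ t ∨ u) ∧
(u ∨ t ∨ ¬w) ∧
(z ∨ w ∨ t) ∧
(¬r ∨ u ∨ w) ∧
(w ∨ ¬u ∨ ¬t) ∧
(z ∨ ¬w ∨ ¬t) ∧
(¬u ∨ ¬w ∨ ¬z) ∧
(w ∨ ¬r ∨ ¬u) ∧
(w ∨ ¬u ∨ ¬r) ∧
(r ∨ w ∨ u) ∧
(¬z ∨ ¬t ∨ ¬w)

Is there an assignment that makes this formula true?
Yes

Yes, the formula is satisfiable.

One satisfying assignment is: u=True, t=False, w=False, z=True, r=False

Verification: With this assignment, all 20 clauses evaluate to true.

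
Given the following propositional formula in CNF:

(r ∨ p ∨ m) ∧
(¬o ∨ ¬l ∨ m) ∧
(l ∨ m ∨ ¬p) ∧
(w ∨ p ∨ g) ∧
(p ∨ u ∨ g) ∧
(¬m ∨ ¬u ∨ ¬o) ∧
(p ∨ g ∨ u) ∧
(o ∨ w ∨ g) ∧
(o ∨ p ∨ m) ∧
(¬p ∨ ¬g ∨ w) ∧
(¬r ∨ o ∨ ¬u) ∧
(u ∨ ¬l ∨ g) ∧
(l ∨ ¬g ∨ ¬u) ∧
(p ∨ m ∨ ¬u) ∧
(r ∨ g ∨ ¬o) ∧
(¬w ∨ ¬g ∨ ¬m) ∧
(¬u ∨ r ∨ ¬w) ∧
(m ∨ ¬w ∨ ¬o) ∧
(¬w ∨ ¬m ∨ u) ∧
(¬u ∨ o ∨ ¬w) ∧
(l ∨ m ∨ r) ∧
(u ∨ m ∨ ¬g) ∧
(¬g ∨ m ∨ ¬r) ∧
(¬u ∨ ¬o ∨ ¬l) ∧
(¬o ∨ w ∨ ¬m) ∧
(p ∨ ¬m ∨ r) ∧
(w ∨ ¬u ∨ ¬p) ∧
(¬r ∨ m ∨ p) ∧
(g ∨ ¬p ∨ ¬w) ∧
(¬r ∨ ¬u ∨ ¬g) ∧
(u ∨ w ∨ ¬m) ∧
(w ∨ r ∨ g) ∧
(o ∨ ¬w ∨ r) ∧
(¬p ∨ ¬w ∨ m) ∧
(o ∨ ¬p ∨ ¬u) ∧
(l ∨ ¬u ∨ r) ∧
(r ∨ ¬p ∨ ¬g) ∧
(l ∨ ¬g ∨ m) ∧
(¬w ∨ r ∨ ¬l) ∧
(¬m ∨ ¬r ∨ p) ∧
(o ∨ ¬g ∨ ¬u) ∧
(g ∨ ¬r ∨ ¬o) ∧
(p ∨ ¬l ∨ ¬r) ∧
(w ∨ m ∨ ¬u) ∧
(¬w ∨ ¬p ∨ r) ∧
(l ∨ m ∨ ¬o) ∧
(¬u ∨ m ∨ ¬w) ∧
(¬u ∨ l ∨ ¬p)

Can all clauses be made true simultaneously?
No

No, the formula is not satisfiable.

No assignment of truth values to the variables can make all 48 clauses true simultaneously.

The formula is UNSAT (unsatisfiable).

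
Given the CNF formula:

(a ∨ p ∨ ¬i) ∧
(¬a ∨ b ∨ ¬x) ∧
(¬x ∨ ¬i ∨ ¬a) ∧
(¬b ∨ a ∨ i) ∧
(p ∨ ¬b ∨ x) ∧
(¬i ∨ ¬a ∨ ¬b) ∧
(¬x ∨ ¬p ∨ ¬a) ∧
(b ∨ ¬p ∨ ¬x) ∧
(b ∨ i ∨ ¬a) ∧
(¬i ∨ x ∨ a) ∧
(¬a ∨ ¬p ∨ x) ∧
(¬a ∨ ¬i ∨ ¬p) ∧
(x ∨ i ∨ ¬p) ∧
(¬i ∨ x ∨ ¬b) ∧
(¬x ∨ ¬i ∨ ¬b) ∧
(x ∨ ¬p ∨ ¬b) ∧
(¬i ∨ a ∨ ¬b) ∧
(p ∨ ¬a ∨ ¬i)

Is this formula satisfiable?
Yes

Yes, the formula is satisfiable.

One satisfying assignment is: i=False, a=False, p=False, b=False, x=False

Verification: With this assignment, all 18 clauses evaluate to true.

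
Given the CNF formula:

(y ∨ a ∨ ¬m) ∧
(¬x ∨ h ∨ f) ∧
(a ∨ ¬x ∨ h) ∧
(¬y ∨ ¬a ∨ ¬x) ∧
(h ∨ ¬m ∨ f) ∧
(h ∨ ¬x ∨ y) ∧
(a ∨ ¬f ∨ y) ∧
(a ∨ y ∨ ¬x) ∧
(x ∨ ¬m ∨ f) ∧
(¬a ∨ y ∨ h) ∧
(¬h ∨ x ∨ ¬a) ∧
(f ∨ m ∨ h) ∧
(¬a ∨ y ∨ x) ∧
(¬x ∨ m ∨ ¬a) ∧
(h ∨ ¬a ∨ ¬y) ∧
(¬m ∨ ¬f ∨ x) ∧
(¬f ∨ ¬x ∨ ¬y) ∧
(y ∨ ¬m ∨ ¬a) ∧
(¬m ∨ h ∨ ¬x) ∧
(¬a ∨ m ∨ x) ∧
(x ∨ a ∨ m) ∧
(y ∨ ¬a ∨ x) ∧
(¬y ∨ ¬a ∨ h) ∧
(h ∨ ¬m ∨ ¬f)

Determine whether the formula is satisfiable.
Yes

Yes, the formula is satisfiable.

One satisfying assignment is: y=True, f=False, m=True, a=False, h=True, x=True

Verification: With this assignment, all 24 clauses evaluate to true.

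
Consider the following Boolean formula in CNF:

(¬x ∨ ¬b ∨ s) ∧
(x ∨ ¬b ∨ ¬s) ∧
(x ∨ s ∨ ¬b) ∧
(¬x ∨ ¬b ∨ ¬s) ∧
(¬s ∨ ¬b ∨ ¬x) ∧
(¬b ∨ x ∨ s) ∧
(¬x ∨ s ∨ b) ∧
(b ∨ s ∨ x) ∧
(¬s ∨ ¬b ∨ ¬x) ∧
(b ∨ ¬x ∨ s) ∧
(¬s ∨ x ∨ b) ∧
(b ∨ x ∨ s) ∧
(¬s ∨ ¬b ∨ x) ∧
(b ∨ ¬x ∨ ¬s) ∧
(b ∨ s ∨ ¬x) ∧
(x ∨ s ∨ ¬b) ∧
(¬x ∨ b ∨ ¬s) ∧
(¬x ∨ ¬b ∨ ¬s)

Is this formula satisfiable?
No

No, the formula is not satisfiable.

No assignment of truth values to the variables can make all 18 clauses true simultaneously.

The formula is UNSAT (unsatisfiable).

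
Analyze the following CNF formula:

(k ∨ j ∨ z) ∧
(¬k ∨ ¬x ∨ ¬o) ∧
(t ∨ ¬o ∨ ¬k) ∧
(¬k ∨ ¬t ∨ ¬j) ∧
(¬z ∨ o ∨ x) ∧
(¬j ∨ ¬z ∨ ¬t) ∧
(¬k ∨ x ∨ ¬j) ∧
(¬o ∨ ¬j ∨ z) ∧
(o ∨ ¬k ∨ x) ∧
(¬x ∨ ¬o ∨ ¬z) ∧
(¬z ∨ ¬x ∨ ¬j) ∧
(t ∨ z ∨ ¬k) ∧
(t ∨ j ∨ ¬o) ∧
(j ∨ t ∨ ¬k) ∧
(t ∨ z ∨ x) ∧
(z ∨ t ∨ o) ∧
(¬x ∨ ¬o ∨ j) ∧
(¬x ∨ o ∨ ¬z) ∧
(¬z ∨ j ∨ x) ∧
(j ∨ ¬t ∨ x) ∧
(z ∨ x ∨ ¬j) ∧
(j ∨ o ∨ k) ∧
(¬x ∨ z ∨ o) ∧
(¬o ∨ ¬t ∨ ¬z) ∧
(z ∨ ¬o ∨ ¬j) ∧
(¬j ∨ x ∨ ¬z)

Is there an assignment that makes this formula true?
No

No, the formula is not satisfiable.

No assignment of truth values to the variables can make all 26 clauses true simultaneously.

The formula is UNSAT (unsatisfiable).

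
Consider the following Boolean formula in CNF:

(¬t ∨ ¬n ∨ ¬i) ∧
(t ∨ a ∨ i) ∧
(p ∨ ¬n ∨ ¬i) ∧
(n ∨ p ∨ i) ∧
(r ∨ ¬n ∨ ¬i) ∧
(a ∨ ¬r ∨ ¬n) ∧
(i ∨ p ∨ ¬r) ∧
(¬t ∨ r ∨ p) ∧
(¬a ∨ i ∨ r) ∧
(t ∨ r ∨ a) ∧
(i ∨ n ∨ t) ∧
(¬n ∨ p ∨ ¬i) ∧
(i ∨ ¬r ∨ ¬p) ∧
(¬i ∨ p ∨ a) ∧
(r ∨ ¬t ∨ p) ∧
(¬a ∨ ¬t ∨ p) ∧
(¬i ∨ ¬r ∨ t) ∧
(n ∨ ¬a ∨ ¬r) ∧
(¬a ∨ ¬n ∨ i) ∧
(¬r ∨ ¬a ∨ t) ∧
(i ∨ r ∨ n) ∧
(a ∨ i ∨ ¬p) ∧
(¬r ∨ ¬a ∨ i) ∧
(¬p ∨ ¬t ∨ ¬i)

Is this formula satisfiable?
Yes

Yes, the formula is satisfiable.

One satisfying assignment is: a=True, p=False, i=True, r=False, n=False, t=False

Verification: With this assignment, all 24 clauses evaluate to true.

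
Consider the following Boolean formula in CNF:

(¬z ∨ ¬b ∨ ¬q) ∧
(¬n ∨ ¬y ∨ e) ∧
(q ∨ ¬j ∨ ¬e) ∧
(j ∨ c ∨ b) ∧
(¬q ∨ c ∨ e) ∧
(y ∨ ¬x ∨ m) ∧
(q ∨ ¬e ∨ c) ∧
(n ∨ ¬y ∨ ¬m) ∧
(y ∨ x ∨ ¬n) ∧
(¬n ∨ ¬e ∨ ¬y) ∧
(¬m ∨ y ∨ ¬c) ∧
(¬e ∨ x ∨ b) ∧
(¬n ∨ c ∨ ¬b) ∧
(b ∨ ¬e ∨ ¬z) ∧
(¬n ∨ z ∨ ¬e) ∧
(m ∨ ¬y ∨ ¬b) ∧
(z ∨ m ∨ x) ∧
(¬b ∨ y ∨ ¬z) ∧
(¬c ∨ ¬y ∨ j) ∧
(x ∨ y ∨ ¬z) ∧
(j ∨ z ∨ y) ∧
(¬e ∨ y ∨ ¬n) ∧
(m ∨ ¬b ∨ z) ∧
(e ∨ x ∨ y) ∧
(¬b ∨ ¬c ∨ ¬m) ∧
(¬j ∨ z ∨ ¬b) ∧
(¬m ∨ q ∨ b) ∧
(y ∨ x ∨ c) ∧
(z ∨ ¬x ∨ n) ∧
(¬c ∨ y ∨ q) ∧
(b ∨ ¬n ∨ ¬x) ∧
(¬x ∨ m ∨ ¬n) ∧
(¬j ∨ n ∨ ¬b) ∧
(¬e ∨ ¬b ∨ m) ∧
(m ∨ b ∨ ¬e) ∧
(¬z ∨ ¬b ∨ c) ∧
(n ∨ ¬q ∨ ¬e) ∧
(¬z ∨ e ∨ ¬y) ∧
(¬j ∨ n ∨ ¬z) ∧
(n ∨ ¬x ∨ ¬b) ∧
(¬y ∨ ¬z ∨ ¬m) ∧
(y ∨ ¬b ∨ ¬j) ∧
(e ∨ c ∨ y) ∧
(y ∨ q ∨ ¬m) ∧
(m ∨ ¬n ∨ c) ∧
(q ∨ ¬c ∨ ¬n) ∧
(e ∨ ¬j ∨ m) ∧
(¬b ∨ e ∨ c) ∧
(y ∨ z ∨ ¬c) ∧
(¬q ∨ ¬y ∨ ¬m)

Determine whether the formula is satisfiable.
No

No, the formula is not satisfiable.

No assignment of truth values to the variables can make all 50 clauses true simultaneously.

The formula is UNSAT (unsatisfiable).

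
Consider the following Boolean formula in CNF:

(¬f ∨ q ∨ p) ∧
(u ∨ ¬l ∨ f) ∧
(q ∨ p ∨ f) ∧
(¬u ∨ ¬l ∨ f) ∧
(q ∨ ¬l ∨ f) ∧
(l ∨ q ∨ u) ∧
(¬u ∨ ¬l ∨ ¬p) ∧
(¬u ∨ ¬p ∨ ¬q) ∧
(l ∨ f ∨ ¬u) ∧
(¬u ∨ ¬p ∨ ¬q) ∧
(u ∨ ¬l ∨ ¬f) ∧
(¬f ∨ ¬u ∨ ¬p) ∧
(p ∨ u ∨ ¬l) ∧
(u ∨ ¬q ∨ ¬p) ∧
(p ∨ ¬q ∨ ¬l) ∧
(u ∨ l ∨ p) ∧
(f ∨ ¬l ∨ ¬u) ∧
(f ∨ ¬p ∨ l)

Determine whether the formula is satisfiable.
Yes

Yes, the formula is satisfiable.

One satisfying assignment is: u=True, q=True, l=False, p=False, f=True

Verification: With this assignment, all 18 clauses evaluate to true.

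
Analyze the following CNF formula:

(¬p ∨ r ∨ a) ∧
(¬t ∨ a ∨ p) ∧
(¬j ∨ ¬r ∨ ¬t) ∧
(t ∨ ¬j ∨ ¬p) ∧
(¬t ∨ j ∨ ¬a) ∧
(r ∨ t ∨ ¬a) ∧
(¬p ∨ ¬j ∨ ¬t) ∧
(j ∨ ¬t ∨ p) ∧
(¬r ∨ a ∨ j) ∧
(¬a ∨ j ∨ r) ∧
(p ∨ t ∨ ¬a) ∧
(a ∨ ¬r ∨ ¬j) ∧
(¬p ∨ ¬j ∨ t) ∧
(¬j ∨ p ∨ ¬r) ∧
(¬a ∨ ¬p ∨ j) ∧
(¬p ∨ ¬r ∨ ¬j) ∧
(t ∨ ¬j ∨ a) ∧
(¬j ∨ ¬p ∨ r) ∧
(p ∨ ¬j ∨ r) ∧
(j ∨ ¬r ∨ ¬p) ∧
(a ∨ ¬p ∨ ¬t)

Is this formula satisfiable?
Yes

Yes, the formula is satisfiable.

One satisfying assignment is: p=False, t=False, j=False, a=False, r=False

Verification: With this assignment, all 21 clauses evaluate to true.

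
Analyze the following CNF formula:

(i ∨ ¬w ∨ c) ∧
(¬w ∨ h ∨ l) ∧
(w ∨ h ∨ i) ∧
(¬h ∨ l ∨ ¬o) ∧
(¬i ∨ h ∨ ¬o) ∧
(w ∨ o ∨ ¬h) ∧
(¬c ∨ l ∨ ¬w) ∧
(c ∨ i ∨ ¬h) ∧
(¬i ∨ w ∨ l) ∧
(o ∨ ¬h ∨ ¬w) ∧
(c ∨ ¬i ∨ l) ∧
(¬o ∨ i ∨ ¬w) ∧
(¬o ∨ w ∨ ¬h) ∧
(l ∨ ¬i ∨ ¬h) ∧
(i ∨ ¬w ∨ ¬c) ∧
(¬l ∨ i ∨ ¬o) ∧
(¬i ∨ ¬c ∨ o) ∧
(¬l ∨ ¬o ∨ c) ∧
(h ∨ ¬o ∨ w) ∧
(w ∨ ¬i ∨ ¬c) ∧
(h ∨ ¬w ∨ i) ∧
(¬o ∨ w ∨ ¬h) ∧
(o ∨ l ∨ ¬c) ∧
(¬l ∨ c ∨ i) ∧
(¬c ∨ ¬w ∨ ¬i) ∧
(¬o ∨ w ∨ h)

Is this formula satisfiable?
Yes

Yes, the formula is satisfiable.

One satisfying assignment is: i=True, o=False, l=True, w=False, c=False, h=False

Verification: With this assignment, all 26 clauses evaluate to true.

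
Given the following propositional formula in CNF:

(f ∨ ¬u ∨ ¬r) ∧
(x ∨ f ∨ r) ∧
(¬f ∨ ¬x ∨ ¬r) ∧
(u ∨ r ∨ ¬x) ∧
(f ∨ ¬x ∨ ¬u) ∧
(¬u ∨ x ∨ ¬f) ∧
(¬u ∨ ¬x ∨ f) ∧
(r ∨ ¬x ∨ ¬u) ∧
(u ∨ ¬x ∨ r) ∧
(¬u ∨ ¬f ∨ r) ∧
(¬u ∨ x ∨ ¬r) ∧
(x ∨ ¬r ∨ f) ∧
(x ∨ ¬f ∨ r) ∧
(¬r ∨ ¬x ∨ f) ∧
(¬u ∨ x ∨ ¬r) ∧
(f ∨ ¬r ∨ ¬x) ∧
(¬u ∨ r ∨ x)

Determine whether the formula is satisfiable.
Yes

Yes, the formula is satisfiable.

One satisfying assignment is: x=False, r=True, u=False, f=True

Verification: With this assignment, all 17 clauses evaluate to true.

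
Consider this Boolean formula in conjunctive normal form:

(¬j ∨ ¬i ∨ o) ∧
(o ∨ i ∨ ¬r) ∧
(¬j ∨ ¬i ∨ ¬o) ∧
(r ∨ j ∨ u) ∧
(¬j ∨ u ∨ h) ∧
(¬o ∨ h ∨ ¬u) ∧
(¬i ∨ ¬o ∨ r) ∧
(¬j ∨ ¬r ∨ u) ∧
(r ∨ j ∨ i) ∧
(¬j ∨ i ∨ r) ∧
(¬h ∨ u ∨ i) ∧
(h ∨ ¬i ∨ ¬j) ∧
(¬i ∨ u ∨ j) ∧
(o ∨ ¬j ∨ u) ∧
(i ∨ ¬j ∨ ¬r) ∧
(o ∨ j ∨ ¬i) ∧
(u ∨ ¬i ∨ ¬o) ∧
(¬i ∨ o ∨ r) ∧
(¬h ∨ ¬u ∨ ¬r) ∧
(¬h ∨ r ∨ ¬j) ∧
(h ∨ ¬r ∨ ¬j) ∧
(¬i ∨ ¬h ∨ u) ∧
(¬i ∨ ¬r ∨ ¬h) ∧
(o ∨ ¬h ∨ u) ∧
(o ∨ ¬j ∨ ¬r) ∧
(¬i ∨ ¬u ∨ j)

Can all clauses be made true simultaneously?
Yes

Yes, the formula is satisfiable.

One satisfying assignment is: r=True, j=False, i=False, o=True, u=False, h=False

Verification: With this assignment, all 26 clauses evaluate to true.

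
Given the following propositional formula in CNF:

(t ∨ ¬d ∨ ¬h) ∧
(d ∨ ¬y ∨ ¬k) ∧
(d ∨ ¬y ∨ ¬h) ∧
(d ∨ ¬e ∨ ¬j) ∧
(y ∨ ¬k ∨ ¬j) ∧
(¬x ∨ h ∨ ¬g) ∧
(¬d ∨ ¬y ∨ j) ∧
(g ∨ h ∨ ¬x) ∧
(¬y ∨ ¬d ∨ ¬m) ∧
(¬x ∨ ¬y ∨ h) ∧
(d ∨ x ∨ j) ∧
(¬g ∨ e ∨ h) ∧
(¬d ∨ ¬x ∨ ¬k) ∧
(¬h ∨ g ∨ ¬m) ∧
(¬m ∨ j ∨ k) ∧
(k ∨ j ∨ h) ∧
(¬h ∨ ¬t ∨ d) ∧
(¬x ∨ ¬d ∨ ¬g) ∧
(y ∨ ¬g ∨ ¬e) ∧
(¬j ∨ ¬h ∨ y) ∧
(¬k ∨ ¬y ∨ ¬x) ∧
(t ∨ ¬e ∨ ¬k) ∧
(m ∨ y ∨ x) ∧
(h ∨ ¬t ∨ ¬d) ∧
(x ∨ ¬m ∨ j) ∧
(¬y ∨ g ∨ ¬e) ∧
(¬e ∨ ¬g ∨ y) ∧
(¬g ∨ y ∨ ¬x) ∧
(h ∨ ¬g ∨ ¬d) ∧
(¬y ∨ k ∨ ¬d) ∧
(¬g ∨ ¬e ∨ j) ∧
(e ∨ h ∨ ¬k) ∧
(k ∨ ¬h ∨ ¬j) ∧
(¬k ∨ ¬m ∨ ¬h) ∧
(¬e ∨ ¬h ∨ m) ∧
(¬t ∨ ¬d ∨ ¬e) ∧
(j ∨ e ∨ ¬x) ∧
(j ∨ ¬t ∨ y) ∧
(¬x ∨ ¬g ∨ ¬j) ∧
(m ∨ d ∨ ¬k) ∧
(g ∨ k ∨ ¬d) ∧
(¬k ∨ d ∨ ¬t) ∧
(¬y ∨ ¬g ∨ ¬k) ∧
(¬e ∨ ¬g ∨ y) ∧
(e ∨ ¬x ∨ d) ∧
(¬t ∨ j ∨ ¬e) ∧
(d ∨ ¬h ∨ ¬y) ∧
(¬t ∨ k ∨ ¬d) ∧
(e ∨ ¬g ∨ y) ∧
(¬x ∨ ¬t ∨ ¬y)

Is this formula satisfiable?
Yes

Yes, the formula is satisfiable.

One satisfying assignment is: k=False, m=False, d=False, g=False, j=True, x=False, h=False, y=True, t=False, e=False

Verification: With this assignment, all 50 clauses evaluate to true.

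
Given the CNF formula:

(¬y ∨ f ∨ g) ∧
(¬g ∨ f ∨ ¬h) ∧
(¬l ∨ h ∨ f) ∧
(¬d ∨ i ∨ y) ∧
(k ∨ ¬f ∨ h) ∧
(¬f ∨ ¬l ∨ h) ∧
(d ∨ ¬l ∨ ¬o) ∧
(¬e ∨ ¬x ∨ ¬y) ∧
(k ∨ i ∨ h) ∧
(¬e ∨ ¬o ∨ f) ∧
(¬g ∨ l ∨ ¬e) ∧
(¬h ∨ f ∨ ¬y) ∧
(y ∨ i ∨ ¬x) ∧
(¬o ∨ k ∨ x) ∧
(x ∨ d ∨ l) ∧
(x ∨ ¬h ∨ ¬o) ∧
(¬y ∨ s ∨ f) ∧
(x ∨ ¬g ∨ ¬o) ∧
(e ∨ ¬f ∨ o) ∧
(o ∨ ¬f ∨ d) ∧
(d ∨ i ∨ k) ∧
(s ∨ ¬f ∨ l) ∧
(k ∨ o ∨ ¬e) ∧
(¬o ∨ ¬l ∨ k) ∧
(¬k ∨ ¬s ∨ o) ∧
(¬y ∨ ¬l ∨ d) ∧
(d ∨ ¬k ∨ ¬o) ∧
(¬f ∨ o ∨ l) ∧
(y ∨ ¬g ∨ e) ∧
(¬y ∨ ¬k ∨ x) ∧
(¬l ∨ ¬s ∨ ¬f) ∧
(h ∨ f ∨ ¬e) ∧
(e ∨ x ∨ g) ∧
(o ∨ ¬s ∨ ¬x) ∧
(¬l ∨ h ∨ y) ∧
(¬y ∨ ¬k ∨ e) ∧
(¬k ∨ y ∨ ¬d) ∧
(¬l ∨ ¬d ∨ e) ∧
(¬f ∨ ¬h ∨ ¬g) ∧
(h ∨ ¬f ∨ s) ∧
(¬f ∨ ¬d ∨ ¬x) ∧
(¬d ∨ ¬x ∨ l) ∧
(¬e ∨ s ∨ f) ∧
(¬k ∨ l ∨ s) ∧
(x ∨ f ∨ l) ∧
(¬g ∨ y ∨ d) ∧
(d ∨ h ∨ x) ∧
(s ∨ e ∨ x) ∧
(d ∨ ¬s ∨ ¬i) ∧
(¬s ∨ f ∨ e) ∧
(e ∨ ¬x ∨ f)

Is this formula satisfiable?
No

No, the formula is not satisfiable.

No assignment of truth values to the variables can make all 51 clauses true simultaneously.

The formula is UNSAT (unsatisfiable).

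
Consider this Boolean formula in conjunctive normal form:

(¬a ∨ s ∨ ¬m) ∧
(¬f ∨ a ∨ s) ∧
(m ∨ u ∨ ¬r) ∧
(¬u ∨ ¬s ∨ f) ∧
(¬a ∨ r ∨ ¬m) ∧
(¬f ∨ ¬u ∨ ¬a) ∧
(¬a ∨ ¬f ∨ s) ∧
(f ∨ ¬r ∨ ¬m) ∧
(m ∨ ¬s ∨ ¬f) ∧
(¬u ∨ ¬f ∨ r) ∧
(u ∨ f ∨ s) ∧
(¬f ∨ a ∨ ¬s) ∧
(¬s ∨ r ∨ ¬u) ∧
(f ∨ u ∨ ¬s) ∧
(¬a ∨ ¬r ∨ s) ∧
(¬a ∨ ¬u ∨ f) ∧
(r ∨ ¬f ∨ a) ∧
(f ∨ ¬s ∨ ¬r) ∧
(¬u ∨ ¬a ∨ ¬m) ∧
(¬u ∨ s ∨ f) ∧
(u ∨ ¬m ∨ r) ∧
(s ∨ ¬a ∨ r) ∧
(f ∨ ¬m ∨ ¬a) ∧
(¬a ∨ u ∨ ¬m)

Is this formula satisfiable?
No

No, the formula is not satisfiable.

No assignment of truth values to the variables can make all 24 clauses true simultaneously.

The formula is UNSAT (unsatisfiable).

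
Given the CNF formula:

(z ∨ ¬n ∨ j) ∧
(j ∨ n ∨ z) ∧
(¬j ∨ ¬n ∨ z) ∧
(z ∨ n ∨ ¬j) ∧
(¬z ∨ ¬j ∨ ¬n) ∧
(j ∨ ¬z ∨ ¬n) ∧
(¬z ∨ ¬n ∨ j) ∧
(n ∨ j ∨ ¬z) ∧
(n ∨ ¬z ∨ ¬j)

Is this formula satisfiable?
No

No, the formula is not satisfiable.

No assignment of truth values to the variables can make all 9 clauses true simultaneously.

The formula is UNSAT (unsatisfiable).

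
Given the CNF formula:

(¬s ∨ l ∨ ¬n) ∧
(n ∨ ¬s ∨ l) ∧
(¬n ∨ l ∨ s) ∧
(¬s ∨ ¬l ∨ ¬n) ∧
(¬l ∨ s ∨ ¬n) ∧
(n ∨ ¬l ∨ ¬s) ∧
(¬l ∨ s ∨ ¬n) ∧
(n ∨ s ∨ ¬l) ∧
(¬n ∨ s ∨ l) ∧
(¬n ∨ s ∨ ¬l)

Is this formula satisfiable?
Yes

Yes, the formula is satisfiable.

One satisfying assignment is: s=False, n=False, l=False

Verification: With this assignment, all 10 clauses evaluate to true.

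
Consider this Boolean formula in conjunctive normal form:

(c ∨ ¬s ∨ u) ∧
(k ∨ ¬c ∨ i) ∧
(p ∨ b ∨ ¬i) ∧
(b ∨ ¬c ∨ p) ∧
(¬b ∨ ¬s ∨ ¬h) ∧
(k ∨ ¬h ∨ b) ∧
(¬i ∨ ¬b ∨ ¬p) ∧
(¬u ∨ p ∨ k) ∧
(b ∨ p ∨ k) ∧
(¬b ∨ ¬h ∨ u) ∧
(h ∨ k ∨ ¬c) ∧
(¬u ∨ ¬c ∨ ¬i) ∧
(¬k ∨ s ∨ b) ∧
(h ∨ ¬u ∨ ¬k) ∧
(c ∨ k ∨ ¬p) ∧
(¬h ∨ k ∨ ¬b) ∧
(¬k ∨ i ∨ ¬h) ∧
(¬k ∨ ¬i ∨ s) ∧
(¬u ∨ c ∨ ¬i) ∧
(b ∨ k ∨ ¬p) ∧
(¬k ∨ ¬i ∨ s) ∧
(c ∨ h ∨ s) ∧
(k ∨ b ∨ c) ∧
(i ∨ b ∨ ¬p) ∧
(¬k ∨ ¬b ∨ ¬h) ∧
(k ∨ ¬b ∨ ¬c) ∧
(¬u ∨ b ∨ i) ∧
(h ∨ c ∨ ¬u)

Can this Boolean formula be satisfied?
Yes

Yes, the formula is satisfiable.

One satisfying assignment is: u=False, b=False, s=True, p=True, c=True, k=True, i=True, h=False

Verification: With this assignment, all 28 clauses evaluate to true.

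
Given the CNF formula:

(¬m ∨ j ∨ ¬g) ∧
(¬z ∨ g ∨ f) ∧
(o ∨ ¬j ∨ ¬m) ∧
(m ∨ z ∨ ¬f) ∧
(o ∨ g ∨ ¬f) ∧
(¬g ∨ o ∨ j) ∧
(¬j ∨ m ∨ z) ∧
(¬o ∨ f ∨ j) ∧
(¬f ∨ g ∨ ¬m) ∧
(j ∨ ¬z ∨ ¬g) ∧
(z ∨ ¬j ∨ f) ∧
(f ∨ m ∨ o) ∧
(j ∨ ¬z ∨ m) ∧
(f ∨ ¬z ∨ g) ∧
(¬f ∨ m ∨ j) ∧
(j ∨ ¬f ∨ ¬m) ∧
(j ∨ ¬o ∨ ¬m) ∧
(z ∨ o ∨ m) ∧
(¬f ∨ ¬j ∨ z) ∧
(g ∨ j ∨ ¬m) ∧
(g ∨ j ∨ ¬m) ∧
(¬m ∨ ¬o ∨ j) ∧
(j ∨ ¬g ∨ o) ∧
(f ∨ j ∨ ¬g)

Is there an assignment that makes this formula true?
Yes

Yes, the formula is satisfiable.

One satisfying assignment is: g=True, m=False, z=True, f=False, o=True, j=True

Verification: With this assignment, all 24 clauses evaluate to true.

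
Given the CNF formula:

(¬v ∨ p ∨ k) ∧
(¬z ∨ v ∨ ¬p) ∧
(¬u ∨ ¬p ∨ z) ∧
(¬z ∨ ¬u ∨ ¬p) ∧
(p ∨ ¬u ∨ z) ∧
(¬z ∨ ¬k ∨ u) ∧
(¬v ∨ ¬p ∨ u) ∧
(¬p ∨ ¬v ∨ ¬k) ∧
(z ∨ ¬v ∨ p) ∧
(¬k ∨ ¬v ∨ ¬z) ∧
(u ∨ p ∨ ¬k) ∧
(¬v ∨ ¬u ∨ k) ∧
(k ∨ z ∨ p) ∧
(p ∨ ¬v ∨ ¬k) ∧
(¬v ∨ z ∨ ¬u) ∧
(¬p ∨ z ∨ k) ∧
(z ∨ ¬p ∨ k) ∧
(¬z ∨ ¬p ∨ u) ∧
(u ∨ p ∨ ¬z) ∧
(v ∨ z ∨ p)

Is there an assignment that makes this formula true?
Yes

Yes, the formula is satisfiable.

One satisfying assignment is: p=True, u=False, v=False, k=True, z=False

Verification: With this assignment, all 20 clauses evaluate to true.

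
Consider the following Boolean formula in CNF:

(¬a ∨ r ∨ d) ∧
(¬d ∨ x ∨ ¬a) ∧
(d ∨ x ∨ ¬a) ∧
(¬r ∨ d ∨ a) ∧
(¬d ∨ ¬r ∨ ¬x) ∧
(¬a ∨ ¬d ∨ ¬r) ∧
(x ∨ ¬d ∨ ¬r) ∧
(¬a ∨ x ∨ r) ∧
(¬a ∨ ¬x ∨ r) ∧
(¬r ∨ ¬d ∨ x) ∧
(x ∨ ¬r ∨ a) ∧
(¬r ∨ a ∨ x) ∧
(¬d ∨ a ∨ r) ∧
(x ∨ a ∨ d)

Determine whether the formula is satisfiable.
Yes

Yes, the formula is satisfiable.

One satisfying assignment is: a=False, x=True, r=False, d=False

Verification: With this assignment, all 14 clauses evaluate to true.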